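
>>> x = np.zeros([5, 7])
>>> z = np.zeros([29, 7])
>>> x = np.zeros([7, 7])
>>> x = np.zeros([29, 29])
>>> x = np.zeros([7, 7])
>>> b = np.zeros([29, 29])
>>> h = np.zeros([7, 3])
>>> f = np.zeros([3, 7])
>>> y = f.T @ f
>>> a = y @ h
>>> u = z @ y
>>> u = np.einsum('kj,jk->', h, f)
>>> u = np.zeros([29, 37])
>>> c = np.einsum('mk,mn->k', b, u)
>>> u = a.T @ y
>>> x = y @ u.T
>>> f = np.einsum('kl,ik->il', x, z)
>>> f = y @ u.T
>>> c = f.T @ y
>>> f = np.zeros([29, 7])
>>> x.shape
(7, 3)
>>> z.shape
(29, 7)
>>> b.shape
(29, 29)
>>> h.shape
(7, 3)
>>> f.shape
(29, 7)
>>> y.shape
(7, 7)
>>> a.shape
(7, 3)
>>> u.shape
(3, 7)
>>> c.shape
(3, 7)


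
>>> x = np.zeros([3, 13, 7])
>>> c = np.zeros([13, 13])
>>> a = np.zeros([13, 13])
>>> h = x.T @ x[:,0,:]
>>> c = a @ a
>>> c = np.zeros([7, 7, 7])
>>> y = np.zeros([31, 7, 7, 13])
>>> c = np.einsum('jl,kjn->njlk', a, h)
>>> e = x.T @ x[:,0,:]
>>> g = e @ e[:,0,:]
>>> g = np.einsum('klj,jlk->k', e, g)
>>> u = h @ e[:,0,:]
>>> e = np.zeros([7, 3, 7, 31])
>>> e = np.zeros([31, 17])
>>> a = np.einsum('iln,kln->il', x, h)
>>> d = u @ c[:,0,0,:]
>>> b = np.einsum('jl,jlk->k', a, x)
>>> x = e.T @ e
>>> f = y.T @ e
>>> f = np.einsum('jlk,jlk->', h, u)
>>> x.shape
(17, 17)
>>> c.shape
(7, 13, 13, 7)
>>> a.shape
(3, 13)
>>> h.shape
(7, 13, 7)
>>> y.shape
(31, 7, 7, 13)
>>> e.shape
(31, 17)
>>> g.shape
(7,)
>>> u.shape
(7, 13, 7)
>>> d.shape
(7, 13, 7)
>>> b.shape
(7,)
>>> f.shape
()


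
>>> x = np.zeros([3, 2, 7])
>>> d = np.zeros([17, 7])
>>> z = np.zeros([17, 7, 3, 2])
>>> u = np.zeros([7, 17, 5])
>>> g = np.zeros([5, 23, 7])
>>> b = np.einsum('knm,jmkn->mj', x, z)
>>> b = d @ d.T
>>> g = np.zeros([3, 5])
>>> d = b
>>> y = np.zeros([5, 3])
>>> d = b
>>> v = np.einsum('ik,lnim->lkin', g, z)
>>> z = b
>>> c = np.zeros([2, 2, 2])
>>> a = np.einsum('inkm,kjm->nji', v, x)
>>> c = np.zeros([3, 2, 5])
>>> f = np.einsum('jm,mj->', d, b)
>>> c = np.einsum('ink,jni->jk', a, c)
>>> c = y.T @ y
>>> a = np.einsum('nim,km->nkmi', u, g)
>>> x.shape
(3, 2, 7)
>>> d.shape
(17, 17)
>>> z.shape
(17, 17)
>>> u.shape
(7, 17, 5)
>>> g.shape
(3, 5)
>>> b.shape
(17, 17)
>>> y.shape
(5, 3)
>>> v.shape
(17, 5, 3, 7)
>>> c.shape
(3, 3)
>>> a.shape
(7, 3, 5, 17)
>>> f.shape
()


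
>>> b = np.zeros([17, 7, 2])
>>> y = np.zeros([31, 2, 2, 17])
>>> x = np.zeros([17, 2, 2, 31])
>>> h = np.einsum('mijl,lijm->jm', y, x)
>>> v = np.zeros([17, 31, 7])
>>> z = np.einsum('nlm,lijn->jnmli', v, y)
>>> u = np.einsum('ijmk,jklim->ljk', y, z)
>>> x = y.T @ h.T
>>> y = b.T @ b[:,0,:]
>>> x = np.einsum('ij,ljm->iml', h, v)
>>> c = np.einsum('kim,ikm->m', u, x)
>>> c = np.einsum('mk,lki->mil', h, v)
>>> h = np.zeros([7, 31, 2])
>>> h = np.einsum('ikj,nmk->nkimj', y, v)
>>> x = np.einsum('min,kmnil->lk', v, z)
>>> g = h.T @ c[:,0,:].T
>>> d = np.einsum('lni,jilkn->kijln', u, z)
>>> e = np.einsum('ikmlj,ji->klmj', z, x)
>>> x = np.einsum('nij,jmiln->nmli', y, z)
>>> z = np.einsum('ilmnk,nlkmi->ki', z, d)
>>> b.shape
(17, 7, 2)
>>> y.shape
(2, 7, 2)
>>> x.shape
(2, 17, 31, 7)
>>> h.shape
(17, 7, 2, 31, 2)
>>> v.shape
(17, 31, 7)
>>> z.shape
(2, 2)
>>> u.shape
(7, 2, 17)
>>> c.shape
(2, 7, 17)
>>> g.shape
(2, 31, 2, 7, 2)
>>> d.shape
(31, 17, 2, 7, 2)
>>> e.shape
(17, 31, 7, 2)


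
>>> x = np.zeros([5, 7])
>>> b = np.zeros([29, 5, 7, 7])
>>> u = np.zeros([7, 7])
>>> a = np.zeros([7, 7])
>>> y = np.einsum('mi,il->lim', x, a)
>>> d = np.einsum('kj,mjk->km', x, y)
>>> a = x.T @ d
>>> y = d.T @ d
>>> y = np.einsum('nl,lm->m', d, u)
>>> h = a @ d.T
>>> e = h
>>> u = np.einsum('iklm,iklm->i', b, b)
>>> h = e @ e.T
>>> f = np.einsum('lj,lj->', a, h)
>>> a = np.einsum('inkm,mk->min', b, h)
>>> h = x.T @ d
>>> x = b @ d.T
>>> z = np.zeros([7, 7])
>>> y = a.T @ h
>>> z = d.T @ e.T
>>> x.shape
(29, 5, 7, 5)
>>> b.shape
(29, 5, 7, 7)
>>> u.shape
(29,)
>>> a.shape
(7, 29, 5)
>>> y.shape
(5, 29, 7)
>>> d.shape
(5, 7)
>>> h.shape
(7, 7)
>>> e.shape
(7, 5)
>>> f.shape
()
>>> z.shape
(7, 7)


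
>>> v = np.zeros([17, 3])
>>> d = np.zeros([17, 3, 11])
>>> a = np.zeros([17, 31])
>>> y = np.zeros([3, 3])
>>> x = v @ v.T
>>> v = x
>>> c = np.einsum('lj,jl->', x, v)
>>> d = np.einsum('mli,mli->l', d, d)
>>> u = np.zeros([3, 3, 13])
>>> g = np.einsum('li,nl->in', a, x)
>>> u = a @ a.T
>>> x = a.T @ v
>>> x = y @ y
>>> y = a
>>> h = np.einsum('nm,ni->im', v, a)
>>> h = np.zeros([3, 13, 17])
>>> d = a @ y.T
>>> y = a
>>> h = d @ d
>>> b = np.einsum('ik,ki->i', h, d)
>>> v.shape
(17, 17)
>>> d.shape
(17, 17)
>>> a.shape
(17, 31)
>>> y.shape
(17, 31)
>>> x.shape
(3, 3)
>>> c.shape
()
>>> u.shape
(17, 17)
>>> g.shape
(31, 17)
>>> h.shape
(17, 17)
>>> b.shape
(17,)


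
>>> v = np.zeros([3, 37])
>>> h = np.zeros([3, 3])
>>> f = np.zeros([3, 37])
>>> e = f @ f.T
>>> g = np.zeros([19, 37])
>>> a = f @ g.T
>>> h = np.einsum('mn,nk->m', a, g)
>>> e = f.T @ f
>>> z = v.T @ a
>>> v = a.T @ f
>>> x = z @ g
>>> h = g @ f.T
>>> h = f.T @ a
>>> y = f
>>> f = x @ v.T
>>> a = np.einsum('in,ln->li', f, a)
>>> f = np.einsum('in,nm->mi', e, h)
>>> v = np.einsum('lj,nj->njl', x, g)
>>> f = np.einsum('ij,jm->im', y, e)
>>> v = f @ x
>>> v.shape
(3, 37)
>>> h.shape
(37, 19)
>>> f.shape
(3, 37)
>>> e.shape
(37, 37)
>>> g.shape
(19, 37)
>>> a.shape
(3, 37)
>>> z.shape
(37, 19)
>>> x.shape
(37, 37)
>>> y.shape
(3, 37)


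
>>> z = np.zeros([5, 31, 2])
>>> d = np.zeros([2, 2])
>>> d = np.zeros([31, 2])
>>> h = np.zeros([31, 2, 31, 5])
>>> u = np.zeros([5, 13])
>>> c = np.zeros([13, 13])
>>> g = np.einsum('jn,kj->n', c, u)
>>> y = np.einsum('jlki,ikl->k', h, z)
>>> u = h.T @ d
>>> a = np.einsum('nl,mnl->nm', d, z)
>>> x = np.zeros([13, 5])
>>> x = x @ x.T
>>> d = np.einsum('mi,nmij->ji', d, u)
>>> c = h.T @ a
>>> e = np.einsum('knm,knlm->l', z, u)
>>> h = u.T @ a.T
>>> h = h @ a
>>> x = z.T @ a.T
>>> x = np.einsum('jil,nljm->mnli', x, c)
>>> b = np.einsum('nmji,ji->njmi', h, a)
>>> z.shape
(5, 31, 2)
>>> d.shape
(2, 2)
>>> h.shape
(2, 2, 31, 5)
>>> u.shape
(5, 31, 2, 2)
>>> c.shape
(5, 31, 2, 5)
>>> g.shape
(13,)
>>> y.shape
(31,)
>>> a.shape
(31, 5)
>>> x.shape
(5, 5, 31, 31)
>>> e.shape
(2,)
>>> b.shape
(2, 31, 2, 5)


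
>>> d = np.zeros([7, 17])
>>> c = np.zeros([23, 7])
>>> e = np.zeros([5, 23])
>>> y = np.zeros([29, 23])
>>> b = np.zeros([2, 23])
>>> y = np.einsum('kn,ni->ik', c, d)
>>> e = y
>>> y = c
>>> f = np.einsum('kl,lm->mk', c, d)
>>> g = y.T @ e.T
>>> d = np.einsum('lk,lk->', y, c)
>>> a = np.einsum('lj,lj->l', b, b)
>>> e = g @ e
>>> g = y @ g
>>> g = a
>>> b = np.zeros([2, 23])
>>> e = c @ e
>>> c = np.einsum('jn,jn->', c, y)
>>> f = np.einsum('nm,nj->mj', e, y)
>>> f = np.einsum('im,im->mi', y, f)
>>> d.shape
()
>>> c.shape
()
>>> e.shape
(23, 23)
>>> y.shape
(23, 7)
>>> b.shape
(2, 23)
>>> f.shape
(7, 23)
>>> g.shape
(2,)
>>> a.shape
(2,)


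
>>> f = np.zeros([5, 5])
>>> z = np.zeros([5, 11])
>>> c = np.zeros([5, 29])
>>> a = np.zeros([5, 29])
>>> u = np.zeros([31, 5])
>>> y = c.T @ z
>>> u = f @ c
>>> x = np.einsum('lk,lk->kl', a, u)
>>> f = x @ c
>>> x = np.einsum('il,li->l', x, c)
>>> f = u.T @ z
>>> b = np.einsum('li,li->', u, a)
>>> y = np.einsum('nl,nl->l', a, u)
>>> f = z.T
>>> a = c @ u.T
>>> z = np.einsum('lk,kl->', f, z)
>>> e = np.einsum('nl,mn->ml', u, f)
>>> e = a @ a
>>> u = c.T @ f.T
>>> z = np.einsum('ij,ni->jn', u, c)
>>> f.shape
(11, 5)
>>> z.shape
(11, 5)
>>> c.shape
(5, 29)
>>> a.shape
(5, 5)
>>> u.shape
(29, 11)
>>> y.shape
(29,)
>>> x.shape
(5,)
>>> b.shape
()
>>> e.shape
(5, 5)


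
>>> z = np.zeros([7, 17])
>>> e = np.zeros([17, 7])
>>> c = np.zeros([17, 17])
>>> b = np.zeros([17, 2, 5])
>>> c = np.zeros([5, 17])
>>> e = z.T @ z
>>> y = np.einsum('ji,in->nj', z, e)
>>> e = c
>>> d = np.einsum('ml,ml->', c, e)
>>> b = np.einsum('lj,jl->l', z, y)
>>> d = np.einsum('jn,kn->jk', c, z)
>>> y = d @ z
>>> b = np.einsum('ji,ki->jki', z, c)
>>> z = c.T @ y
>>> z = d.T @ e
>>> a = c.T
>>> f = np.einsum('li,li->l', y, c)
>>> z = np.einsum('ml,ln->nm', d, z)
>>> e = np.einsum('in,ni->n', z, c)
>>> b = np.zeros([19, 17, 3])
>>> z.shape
(17, 5)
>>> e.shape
(5,)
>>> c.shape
(5, 17)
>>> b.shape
(19, 17, 3)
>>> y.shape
(5, 17)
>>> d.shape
(5, 7)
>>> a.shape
(17, 5)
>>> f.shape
(5,)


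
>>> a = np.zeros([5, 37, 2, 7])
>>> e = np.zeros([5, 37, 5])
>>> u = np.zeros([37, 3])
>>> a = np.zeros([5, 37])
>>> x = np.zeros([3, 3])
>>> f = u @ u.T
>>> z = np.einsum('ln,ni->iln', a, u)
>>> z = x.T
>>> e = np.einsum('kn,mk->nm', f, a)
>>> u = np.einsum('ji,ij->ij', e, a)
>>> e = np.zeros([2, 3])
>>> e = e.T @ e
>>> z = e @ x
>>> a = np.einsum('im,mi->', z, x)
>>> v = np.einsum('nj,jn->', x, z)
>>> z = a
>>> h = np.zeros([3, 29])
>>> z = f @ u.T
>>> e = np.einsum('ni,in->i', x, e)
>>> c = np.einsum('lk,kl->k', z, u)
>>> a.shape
()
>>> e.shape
(3,)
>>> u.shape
(5, 37)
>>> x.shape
(3, 3)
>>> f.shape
(37, 37)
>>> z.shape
(37, 5)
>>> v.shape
()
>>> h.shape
(3, 29)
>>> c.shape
(5,)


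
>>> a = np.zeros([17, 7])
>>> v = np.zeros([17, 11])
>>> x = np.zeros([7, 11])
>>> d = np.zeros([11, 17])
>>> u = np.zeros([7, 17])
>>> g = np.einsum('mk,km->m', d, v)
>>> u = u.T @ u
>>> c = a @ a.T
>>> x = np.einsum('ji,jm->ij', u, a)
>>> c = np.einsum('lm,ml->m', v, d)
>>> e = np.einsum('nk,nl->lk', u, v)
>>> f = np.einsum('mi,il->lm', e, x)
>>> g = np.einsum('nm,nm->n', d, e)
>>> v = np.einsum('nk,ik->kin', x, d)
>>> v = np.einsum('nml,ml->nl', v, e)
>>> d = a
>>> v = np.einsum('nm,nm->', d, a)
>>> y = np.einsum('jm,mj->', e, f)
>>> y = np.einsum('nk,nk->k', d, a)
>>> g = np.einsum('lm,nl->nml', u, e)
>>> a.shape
(17, 7)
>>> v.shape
()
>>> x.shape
(17, 17)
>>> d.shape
(17, 7)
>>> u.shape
(17, 17)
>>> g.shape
(11, 17, 17)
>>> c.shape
(11,)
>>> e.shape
(11, 17)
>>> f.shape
(17, 11)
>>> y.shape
(7,)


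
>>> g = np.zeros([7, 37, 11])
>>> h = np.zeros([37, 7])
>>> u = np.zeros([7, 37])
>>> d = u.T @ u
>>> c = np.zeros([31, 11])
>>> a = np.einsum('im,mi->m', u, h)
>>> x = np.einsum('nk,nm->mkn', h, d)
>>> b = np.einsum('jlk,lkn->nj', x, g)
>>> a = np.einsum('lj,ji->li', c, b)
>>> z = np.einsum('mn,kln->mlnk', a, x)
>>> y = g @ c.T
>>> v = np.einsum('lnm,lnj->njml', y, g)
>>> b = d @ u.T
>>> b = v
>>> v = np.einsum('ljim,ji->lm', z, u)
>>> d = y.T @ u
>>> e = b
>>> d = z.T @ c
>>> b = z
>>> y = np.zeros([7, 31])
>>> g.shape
(7, 37, 11)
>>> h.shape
(37, 7)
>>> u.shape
(7, 37)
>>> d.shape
(37, 37, 7, 11)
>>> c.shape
(31, 11)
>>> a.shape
(31, 37)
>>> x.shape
(37, 7, 37)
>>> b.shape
(31, 7, 37, 37)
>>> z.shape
(31, 7, 37, 37)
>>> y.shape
(7, 31)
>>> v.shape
(31, 37)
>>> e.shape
(37, 11, 31, 7)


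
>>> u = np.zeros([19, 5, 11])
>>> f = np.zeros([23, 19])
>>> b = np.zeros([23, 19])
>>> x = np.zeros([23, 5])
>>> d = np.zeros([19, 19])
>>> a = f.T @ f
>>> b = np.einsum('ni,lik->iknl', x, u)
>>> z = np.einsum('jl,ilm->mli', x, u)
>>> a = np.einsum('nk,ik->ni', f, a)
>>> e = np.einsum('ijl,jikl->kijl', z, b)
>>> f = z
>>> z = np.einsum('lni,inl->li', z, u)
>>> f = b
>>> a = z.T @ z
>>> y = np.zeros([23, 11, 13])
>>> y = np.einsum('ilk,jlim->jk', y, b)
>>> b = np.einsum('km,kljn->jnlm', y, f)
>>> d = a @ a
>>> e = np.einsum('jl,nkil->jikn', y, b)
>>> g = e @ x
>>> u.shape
(19, 5, 11)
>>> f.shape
(5, 11, 23, 19)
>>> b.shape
(23, 19, 11, 13)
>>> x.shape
(23, 5)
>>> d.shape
(19, 19)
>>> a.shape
(19, 19)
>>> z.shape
(11, 19)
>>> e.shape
(5, 11, 19, 23)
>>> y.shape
(5, 13)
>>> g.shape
(5, 11, 19, 5)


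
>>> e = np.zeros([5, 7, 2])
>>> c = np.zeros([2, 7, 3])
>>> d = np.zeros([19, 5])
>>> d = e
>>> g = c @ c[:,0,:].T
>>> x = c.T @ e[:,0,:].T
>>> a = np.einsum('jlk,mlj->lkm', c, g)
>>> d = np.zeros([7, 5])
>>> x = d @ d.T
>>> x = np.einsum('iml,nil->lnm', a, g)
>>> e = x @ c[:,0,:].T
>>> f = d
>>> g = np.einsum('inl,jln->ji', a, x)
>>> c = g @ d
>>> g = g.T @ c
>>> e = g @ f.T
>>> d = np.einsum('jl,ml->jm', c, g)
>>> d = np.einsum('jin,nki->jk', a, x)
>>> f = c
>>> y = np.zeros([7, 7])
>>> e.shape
(7, 7)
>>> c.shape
(2, 5)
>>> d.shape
(7, 2)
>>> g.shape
(7, 5)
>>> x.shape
(2, 2, 3)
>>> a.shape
(7, 3, 2)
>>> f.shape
(2, 5)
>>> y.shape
(7, 7)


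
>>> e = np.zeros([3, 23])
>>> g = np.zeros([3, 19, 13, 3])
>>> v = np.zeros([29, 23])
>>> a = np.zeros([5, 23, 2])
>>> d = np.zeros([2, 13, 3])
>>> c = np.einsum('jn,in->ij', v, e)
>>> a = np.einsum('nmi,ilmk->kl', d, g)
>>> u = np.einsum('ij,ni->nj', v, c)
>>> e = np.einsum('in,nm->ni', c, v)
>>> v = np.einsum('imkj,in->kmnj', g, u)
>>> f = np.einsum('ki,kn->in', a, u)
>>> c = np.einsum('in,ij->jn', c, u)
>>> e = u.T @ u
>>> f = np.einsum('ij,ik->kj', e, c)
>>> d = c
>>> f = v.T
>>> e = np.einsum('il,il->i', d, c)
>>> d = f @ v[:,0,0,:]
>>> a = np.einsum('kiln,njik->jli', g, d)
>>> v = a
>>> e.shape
(23,)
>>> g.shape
(3, 19, 13, 3)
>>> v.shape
(23, 13, 19)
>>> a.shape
(23, 13, 19)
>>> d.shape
(3, 23, 19, 3)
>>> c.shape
(23, 29)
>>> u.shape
(3, 23)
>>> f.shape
(3, 23, 19, 13)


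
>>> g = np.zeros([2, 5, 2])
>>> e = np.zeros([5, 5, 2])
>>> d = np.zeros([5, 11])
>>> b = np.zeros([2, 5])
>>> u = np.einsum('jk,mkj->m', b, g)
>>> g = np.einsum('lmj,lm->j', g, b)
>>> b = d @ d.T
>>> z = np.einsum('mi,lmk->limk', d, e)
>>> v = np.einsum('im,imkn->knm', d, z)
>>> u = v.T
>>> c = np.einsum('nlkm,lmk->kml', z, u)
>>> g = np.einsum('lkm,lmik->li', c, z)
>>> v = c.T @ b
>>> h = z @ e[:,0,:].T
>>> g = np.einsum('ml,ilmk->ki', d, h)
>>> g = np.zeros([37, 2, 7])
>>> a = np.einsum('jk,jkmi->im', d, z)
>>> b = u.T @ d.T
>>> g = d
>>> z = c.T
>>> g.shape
(5, 11)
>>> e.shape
(5, 5, 2)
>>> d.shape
(5, 11)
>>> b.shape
(5, 2, 5)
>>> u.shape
(11, 2, 5)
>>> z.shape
(11, 2, 5)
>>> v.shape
(11, 2, 5)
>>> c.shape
(5, 2, 11)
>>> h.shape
(5, 11, 5, 5)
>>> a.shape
(2, 5)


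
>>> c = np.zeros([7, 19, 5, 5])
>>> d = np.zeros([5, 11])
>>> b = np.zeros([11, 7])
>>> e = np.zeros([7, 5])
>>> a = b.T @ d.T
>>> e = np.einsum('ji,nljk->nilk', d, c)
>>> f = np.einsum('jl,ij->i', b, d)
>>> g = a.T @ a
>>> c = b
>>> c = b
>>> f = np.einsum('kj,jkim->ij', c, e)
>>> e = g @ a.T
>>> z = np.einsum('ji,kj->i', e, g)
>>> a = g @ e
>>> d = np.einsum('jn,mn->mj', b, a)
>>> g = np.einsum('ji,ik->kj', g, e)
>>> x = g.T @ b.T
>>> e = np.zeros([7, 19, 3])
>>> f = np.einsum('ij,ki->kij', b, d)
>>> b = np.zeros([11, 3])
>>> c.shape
(11, 7)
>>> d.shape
(5, 11)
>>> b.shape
(11, 3)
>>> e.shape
(7, 19, 3)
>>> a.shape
(5, 7)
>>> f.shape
(5, 11, 7)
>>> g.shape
(7, 5)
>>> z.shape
(7,)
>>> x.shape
(5, 11)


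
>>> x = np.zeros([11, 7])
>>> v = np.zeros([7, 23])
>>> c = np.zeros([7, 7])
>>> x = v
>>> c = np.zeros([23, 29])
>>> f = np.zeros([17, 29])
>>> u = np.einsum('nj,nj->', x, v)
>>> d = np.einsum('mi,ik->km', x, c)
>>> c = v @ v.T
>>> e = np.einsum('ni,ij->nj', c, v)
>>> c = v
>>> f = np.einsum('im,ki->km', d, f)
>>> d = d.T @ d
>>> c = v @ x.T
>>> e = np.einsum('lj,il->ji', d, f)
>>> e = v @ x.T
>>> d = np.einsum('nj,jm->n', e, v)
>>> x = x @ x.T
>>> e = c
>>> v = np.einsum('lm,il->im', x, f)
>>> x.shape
(7, 7)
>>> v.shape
(17, 7)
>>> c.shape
(7, 7)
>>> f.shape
(17, 7)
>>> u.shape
()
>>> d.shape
(7,)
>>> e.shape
(7, 7)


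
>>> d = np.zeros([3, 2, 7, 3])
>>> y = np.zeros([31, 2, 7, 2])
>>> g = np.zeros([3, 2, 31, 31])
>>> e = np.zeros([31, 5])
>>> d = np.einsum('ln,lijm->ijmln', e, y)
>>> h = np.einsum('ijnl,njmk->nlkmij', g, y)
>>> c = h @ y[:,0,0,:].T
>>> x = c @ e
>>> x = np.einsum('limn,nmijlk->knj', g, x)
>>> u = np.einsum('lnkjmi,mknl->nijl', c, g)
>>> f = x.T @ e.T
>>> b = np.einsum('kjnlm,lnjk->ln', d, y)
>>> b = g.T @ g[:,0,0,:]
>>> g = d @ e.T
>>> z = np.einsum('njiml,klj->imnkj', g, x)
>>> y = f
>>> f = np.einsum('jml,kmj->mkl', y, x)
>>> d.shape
(2, 7, 2, 31, 5)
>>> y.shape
(7, 31, 31)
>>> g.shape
(2, 7, 2, 31, 31)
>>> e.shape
(31, 5)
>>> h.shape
(31, 31, 2, 7, 3, 2)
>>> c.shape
(31, 31, 2, 7, 3, 31)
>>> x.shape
(5, 31, 7)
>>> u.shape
(31, 31, 7, 31)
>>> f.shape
(31, 5, 31)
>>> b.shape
(31, 31, 2, 31)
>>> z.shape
(2, 31, 2, 5, 7)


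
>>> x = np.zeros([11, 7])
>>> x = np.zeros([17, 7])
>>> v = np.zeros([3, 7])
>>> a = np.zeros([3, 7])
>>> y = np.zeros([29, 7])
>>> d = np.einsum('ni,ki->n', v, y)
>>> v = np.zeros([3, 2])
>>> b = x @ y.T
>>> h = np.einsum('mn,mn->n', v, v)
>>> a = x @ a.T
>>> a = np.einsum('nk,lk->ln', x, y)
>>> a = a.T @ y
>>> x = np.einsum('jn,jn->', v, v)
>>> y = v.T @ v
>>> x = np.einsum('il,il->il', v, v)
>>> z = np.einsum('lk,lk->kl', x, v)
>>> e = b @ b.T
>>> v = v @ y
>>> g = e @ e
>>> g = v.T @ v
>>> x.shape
(3, 2)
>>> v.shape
(3, 2)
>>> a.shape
(17, 7)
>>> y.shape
(2, 2)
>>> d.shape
(3,)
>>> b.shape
(17, 29)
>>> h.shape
(2,)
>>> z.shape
(2, 3)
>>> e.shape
(17, 17)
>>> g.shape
(2, 2)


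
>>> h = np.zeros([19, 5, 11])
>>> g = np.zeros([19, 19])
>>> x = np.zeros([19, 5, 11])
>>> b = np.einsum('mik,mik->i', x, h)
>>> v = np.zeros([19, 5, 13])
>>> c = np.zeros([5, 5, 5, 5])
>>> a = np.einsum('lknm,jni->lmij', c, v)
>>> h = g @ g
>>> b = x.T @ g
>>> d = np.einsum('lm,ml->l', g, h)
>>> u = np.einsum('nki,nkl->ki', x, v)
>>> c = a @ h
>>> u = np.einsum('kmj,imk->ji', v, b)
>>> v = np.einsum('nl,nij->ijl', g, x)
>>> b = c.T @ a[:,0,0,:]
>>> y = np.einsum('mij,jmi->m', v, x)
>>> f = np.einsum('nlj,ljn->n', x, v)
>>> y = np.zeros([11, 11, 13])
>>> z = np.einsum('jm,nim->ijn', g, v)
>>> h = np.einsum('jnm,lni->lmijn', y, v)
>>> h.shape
(5, 13, 19, 11, 11)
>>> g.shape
(19, 19)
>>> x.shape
(19, 5, 11)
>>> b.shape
(19, 13, 5, 19)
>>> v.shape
(5, 11, 19)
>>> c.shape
(5, 5, 13, 19)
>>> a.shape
(5, 5, 13, 19)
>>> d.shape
(19,)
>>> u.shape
(13, 11)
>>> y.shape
(11, 11, 13)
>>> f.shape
(19,)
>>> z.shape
(11, 19, 5)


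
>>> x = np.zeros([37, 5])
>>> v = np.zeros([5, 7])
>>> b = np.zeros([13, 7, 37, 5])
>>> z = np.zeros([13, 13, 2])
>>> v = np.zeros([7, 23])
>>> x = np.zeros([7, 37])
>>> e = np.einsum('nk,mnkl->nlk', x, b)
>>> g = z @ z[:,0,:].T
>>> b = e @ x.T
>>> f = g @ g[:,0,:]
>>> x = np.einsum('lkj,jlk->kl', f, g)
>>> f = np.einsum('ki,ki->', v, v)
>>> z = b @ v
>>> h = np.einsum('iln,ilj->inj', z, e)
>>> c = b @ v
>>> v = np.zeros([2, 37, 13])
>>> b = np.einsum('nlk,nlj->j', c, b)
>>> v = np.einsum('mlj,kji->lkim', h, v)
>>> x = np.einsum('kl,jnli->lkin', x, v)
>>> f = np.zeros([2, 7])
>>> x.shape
(13, 13, 7, 2)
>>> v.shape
(23, 2, 13, 7)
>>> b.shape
(7,)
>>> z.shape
(7, 5, 23)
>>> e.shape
(7, 5, 37)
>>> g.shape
(13, 13, 13)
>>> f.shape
(2, 7)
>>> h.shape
(7, 23, 37)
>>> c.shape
(7, 5, 23)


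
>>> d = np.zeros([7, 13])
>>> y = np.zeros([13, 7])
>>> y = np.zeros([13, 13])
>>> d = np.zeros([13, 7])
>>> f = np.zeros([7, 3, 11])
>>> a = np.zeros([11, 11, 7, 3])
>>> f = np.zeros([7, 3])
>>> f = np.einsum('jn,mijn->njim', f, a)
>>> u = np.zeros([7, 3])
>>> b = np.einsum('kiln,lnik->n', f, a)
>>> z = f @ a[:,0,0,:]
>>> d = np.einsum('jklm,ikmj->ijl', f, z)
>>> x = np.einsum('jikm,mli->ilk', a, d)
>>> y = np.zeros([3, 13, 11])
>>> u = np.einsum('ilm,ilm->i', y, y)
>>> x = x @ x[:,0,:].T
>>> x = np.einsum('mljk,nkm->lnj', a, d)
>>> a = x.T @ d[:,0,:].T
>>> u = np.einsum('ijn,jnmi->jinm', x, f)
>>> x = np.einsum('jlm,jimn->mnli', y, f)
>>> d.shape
(3, 3, 11)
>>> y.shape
(3, 13, 11)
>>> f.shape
(3, 7, 11, 11)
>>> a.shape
(7, 3, 3)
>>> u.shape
(3, 11, 7, 11)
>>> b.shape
(11,)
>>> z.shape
(3, 7, 11, 3)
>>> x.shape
(11, 11, 13, 7)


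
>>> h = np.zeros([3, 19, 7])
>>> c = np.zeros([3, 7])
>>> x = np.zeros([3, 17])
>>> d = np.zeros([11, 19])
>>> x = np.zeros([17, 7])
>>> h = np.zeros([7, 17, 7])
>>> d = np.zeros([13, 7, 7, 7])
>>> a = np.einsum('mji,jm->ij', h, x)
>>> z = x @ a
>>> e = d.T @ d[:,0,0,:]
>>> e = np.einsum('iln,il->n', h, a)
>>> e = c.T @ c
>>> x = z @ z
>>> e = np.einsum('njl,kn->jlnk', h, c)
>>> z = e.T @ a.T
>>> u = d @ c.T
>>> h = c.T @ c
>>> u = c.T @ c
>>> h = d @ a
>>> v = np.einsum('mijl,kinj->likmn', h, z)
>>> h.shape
(13, 7, 7, 17)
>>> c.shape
(3, 7)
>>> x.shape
(17, 17)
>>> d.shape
(13, 7, 7, 7)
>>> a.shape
(7, 17)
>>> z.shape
(3, 7, 7, 7)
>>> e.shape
(17, 7, 7, 3)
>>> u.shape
(7, 7)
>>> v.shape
(17, 7, 3, 13, 7)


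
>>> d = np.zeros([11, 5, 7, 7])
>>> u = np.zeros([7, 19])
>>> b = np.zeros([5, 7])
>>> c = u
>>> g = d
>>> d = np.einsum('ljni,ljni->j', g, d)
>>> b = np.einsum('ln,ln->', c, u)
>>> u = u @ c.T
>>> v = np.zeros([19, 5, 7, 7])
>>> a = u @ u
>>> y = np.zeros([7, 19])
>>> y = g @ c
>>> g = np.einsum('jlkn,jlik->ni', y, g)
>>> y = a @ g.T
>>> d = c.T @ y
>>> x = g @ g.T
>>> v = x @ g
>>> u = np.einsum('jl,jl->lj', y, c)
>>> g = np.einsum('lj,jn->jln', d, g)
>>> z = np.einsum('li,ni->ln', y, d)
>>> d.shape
(19, 19)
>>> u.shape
(19, 7)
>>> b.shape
()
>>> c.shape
(7, 19)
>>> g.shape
(19, 19, 7)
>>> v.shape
(19, 7)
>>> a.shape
(7, 7)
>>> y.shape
(7, 19)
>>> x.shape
(19, 19)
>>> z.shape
(7, 19)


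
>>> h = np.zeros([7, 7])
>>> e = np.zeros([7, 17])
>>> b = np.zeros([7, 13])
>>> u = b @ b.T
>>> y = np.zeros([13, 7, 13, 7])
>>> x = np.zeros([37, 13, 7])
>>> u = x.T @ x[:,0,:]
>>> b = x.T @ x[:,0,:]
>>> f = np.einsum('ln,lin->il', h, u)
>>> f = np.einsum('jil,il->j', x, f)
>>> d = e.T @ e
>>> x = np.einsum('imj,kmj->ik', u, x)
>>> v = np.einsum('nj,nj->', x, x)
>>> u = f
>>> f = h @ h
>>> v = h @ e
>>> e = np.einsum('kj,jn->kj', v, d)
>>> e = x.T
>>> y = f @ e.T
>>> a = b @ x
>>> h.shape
(7, 7)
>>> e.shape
(37, 7)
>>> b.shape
(7, 13, 7)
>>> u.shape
(37,)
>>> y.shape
(7, 37)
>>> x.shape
(7, 37)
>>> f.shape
(7, 7)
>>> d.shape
(17, 17)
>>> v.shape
(7, 17)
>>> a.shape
(7, 13, 37)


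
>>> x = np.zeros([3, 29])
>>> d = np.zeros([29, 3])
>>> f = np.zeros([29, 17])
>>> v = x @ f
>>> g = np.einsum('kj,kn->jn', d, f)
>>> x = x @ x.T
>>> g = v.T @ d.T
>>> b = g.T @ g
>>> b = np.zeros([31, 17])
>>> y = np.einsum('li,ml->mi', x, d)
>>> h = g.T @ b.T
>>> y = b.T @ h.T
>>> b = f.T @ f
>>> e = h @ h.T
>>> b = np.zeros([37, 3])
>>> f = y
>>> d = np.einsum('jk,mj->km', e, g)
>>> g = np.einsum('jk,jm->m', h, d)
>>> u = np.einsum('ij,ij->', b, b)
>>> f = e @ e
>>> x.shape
(3, 3)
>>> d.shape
(29, 17)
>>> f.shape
(29, 29)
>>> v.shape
(3, 17)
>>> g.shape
(17,)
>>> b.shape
(37, 3)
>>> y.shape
(17, 29)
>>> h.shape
(29, 31)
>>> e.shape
(29, 29)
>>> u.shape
()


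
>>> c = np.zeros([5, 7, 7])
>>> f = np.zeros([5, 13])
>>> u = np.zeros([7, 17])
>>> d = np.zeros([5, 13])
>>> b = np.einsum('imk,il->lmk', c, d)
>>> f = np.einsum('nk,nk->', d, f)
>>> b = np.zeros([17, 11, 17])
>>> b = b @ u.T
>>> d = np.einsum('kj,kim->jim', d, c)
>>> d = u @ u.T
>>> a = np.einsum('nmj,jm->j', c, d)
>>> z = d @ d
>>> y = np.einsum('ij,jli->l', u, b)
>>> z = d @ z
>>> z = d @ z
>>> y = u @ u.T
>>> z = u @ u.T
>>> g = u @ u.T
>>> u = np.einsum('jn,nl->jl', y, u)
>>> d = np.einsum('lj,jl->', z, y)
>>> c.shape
(5, 7, 7)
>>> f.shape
()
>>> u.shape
(7, 17)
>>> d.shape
()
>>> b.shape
(17, 11, 7)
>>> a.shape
(7,)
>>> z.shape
(7, 7)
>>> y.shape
(7, 7)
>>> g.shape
(7, 7)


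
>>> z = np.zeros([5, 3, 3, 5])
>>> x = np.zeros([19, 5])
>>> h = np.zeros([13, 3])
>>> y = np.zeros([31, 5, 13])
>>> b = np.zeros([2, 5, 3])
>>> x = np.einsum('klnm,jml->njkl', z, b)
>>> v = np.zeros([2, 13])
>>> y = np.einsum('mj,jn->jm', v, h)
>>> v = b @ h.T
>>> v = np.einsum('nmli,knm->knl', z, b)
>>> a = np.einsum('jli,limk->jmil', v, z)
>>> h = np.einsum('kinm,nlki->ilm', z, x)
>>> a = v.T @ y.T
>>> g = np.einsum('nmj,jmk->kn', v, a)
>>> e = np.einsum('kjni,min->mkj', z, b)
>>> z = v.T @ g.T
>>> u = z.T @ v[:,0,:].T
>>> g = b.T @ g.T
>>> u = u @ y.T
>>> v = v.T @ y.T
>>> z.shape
(3, 5, 13)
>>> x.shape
(3, 2, 5, 3)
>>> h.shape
(3, 2, 5)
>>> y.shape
(13, 2)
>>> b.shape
(2, 5, 3)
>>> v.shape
(3, 5, 13)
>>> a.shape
(3, 5, 13)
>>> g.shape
(3, 5, 13)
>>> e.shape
(2, 5, 3)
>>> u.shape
(13, 5, 13)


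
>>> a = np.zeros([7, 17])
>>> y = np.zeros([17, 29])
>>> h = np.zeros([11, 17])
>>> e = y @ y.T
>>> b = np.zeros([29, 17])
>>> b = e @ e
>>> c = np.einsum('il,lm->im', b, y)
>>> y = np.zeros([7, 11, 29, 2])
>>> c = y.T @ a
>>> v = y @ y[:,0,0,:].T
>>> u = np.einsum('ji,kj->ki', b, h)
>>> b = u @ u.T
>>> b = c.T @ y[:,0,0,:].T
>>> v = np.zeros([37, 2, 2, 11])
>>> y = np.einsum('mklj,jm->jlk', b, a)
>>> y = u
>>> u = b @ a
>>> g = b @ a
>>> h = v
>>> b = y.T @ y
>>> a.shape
(7, 17)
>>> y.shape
(11, 17)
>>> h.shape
(37, 2, 2, 11)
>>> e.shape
(17, 17)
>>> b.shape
(17, 17)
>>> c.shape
(2, 29, 11, 17)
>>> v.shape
(37, 2, 2, 11)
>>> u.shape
(17, 11, 29, 17)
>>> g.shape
(17, 11, 29, 17)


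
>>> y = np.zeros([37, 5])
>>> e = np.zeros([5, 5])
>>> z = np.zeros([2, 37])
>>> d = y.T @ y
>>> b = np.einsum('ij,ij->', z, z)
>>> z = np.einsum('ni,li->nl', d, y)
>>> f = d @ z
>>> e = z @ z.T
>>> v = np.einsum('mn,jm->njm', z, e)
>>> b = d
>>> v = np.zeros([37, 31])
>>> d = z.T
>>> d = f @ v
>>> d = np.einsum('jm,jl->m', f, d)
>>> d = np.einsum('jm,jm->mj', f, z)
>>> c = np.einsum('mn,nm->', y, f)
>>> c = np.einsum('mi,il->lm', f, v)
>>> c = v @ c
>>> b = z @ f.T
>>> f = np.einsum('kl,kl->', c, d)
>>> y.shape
(37, 5)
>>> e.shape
(5, 5)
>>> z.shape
(5, 37)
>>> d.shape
(37, 5)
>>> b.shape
(5, 5)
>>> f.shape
()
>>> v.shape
(37, 31)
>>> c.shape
(37, 5)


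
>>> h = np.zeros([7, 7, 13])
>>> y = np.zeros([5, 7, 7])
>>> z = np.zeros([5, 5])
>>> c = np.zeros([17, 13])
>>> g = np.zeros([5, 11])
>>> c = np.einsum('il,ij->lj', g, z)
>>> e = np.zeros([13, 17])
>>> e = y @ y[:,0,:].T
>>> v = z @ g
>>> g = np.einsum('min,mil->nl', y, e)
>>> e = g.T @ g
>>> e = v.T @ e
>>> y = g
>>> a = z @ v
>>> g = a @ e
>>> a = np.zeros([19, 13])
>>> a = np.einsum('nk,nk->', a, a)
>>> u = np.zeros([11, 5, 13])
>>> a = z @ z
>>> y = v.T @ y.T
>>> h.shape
(7, 7, 13)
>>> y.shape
(11, 7)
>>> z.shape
(5, 5)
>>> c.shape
(11, 5)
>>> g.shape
(5, 5)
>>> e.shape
(11, 5)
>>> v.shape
(5, 11)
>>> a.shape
(5, 5)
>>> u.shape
(11, 5, 13)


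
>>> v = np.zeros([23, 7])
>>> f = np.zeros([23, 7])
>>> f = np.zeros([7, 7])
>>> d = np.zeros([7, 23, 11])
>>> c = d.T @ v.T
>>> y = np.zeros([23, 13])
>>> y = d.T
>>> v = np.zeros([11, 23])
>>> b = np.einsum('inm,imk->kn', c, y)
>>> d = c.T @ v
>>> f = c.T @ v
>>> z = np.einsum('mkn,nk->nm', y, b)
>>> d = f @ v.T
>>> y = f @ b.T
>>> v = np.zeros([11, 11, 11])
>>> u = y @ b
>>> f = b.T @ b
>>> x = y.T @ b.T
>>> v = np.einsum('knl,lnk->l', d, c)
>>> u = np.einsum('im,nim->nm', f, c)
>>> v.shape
(11,)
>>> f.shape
(23, 23)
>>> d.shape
(23, 23, 11)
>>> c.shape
(11, 23, 23)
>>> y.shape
(23, 23, 7)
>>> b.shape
(7, 23)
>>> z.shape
(7, 11)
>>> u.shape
(11, 23)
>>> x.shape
(7, 23, 7)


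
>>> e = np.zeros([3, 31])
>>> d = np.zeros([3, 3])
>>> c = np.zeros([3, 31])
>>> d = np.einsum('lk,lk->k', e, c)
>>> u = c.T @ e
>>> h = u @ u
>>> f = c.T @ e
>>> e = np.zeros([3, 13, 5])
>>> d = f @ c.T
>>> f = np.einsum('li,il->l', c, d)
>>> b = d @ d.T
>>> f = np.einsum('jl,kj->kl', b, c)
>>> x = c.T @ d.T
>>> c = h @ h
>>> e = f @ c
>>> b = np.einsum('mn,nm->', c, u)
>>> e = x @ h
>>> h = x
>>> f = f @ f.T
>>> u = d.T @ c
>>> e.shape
(31, 31)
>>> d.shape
(31, 3)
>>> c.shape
(31, 31)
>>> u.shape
(3, 31)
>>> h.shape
(31, 31)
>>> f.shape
(3, 3)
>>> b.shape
()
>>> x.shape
(31, 31)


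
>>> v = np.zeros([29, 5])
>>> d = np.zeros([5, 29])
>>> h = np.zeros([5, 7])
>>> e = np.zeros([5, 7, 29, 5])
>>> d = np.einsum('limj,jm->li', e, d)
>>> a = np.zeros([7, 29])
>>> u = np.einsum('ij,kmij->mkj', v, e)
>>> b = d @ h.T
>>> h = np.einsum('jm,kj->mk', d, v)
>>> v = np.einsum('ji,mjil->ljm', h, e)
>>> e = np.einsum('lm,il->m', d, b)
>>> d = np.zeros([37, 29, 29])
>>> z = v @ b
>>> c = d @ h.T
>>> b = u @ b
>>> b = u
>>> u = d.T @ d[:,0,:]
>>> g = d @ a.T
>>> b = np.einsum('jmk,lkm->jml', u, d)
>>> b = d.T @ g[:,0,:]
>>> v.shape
(5, 7, 5)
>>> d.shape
(37, 29, 29)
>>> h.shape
(7, 29)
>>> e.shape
(7,)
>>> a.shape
(7, 29)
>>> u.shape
(29, 29, 29)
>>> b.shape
(29, 29, 7)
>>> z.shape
(5, 7, 5)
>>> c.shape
(37, 29, 7)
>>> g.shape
(37, 29, 7)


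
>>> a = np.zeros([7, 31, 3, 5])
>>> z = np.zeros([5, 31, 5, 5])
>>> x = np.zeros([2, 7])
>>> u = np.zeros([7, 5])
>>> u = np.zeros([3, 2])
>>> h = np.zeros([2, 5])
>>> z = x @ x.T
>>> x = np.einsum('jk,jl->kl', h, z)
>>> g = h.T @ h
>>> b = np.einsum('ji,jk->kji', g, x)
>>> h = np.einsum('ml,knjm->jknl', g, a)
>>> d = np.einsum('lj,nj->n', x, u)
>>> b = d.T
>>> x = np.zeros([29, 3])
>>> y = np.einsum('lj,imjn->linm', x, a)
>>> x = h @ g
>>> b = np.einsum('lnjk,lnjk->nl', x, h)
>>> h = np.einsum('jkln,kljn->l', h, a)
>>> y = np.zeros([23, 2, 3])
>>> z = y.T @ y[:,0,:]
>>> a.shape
(7, 31, 3, 5)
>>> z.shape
(3, 2, 3)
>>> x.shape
(3, 7, 31, 5)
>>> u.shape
(3, 2)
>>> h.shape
(31,)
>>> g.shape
(5, 5)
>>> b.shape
(7, 3)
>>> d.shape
(3,)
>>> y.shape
(23, 2, 3)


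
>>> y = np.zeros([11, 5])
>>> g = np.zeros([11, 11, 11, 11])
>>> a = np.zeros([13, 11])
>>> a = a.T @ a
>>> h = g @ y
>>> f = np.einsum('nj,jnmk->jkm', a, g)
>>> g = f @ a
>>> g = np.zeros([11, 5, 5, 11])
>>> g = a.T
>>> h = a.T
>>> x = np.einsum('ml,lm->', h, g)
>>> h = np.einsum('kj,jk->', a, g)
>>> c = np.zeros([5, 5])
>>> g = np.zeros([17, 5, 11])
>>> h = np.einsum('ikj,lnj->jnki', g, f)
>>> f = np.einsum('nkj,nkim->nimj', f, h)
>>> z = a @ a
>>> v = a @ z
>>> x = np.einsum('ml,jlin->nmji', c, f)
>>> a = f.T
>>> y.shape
(11, 5)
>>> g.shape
(17, 5, 11)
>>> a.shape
(11, 17, 5, 11)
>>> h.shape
(11, 11, 5, 17)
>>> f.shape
(11, 5, 17, 11)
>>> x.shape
(11, 5, 11, 17)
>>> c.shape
(5, 5)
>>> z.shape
(11, 11)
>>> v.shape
(11, 11)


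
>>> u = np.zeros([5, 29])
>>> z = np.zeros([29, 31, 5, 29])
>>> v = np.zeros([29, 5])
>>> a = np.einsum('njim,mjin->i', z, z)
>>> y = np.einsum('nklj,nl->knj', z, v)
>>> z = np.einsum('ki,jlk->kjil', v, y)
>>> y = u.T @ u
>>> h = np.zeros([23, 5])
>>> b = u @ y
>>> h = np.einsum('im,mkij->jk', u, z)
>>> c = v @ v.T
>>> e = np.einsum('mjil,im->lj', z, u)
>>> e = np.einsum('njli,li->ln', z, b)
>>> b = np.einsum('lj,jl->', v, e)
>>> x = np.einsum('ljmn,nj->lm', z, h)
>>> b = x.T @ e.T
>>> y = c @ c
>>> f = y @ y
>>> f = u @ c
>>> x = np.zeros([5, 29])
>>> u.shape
(5, 29)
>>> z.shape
(29, 31, 5, 29)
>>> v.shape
(29, 5)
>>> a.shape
(5,)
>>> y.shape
(29, 29)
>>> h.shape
(29, 31)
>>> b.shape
(5, 5)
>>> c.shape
(29, 29)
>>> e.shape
(5, 29)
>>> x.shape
(5, 29)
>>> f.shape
(5, 29)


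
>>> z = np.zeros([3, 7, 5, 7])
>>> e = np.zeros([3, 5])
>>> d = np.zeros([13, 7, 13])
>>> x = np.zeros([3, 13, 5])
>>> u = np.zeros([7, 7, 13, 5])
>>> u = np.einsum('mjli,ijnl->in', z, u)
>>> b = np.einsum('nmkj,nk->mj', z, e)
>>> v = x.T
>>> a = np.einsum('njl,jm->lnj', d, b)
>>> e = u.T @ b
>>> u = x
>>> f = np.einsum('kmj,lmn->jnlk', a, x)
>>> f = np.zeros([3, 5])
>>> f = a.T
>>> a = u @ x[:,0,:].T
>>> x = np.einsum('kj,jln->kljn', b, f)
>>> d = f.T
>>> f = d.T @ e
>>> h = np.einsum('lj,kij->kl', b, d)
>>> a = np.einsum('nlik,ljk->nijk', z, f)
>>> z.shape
(3, 7, 5, 7)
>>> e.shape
(13, 7)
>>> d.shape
(13, 13, 7)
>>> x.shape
(7, 13, 7, 13)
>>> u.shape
(3, 13, 5)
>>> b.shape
(7, 7)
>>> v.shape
(5, 13, 3)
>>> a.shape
(3, 5, 13, 7)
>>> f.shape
(7, 13, 7)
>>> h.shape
(13, 7)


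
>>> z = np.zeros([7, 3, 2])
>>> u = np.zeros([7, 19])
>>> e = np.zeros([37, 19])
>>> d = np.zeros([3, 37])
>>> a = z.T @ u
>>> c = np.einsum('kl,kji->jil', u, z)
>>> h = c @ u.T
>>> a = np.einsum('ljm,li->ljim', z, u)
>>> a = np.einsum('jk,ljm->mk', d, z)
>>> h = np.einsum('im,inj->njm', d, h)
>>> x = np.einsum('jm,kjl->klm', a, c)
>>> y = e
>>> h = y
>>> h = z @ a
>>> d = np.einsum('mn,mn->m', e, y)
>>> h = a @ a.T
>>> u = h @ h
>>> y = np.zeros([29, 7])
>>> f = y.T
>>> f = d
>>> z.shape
(7, 3, 2)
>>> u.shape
(2, 2)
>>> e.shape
(37, 19)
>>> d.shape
(37,)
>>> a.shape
(2, 37)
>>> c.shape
(3, 2, 19)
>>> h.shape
(2, 2)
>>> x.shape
(3, 19, 37)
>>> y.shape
(29, 7)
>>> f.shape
(37,)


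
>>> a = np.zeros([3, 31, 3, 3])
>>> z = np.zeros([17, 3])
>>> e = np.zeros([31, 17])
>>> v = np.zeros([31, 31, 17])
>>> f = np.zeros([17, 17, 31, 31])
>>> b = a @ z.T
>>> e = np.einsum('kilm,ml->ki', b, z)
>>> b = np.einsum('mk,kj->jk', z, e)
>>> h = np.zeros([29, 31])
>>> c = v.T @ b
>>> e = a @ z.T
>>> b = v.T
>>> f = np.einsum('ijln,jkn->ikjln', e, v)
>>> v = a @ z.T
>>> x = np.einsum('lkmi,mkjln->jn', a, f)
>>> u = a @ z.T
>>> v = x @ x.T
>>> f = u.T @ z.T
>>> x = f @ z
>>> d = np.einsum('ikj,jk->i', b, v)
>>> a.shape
(3, 31, 3, 3)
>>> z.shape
(17, 3)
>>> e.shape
(3, 31, 3, 17)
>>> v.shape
(31, 31)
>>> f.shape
(17, 3, 31, 17)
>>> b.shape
(17, 31, 31)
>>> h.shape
(29, 31)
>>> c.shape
(17, 31, 3)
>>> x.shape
(17, 3, 31, 3)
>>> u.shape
(3, 31, 3, 17)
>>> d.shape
(17,)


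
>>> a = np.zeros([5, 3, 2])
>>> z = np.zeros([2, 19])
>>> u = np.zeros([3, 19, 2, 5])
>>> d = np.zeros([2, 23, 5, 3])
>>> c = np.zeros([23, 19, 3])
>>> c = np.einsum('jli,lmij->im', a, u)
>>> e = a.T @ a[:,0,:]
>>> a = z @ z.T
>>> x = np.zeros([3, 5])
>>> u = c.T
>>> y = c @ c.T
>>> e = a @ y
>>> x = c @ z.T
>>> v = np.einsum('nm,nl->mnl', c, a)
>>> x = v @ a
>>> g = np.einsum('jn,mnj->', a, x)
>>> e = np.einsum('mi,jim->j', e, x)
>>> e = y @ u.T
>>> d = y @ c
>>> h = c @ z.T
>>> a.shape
(2, 2)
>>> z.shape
(2, 19)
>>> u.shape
(19, 2)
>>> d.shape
(2, 19)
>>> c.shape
(2, 19)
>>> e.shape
(2, 19)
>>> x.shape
(19, 2, 2)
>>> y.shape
(2, 2)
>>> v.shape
(19, 2, 2)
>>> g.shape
()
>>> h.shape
(2, 2)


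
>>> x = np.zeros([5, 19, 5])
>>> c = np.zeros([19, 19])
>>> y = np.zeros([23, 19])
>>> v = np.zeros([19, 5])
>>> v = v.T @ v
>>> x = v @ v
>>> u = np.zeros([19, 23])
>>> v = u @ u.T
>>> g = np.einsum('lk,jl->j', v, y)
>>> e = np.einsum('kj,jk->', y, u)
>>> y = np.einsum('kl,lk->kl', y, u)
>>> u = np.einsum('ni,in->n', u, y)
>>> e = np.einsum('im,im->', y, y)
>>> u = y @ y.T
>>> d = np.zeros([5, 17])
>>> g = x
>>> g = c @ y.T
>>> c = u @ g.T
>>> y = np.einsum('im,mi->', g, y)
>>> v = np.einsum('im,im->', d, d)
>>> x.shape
(5, 5)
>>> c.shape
(23, 19)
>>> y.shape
()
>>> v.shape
()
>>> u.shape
(23, 23)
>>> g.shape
(19, 23)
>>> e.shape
()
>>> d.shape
(5, 17)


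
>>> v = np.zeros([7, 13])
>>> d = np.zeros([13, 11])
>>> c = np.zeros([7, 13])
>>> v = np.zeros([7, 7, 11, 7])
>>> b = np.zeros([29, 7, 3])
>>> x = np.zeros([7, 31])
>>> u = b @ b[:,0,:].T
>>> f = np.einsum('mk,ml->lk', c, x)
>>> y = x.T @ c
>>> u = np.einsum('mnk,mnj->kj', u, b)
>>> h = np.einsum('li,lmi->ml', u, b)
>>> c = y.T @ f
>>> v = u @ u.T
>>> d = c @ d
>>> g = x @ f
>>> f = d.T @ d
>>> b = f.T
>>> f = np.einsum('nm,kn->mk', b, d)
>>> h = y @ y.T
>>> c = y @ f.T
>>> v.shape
(29, 29)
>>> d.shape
(13, 11)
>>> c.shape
(31, 11)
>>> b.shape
(11, 11)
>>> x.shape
(7, 31)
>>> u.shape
(29, 3)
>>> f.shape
(11, 13)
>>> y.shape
(31, 13)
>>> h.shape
(31, 31)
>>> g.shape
(7, 13)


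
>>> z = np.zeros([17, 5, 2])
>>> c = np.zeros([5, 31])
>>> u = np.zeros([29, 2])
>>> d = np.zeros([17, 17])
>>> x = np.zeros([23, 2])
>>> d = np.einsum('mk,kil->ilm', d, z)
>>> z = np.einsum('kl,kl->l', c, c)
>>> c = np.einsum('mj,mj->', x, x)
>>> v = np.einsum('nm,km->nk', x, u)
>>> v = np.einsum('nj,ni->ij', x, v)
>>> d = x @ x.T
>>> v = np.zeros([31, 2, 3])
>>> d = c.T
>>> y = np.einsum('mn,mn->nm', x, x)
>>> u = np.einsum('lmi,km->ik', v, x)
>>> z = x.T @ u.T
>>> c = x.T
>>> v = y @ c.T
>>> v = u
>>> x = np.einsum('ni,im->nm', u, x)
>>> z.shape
(2, 3)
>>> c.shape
(2, 23)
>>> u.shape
(3, 23)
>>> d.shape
()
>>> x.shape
(3, 2)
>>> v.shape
(3, 23)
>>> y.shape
(2, 23)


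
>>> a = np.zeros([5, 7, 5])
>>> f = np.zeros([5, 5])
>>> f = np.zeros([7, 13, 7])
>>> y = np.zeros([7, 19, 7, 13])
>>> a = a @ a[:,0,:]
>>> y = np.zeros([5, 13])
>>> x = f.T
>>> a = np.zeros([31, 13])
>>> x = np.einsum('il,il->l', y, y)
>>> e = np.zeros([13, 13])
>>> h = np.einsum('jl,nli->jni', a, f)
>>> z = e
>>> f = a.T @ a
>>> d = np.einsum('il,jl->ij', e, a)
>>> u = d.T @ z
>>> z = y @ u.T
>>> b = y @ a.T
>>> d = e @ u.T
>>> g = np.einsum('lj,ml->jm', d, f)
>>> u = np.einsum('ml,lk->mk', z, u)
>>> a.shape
(31, 13)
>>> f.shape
(13, 13)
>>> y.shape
(5, 13)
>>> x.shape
(13,)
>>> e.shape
(13, 13)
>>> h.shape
(31, 7, 7)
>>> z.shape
(5, 31)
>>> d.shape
(13, 31)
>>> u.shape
(5, 13)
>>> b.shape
(5, 31)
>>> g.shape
(31, 13)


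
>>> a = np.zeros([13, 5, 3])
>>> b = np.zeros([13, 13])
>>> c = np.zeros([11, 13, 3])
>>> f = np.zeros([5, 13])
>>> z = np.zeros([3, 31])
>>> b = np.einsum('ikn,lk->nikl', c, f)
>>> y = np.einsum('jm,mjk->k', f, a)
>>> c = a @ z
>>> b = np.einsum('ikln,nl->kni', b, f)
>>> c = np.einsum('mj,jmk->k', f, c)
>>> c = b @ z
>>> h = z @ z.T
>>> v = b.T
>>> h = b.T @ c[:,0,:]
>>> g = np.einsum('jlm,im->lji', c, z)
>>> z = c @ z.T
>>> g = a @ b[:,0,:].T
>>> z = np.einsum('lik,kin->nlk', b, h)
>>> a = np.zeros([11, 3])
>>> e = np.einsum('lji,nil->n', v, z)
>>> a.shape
(11, 3)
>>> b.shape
(11, 5, 3)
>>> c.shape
(11, 5, 31)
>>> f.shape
(5, 13)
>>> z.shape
(31, 11, 3)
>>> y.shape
(3,)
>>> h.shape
(3, 5, 31)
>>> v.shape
(3, 5, 11)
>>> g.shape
(13, 5, 11)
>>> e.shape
(31,)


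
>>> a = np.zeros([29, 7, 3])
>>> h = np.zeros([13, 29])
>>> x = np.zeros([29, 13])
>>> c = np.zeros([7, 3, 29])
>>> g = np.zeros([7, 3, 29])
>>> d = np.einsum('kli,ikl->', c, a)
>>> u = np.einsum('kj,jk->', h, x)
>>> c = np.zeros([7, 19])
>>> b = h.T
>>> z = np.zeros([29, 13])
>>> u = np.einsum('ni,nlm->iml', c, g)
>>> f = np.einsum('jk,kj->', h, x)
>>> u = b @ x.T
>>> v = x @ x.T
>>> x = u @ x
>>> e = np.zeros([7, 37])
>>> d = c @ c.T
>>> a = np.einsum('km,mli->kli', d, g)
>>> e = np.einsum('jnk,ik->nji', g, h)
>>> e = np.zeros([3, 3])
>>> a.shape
(7, 3, 29)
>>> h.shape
(13, 29)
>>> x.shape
(29, 13)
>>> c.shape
(7, 19)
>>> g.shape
(7, 3, 29)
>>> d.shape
(7, 7)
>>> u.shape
(29, 29)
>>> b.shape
(29, 13)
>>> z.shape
(29, 13)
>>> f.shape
()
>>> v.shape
(29, 29)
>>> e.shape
(3, 3)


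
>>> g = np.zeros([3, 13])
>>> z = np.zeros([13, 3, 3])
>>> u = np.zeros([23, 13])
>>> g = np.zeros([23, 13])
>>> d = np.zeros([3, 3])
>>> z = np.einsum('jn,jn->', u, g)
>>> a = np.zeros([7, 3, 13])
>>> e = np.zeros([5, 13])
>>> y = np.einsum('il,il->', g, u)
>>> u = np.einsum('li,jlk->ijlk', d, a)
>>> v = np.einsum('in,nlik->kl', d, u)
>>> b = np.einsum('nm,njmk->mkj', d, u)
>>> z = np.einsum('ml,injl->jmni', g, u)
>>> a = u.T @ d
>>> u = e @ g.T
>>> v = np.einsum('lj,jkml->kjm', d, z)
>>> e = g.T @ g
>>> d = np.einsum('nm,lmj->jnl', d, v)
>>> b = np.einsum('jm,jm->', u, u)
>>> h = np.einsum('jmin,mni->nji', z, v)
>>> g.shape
(23, 13)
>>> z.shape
(3, 23, 7, 3)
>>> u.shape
(5, 23)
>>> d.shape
(7, 3, 23)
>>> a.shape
(13, 3, 7, 3)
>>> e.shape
(13, 13)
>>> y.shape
()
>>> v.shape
(23, 3, 7)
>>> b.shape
()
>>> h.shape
(3, 3, 7)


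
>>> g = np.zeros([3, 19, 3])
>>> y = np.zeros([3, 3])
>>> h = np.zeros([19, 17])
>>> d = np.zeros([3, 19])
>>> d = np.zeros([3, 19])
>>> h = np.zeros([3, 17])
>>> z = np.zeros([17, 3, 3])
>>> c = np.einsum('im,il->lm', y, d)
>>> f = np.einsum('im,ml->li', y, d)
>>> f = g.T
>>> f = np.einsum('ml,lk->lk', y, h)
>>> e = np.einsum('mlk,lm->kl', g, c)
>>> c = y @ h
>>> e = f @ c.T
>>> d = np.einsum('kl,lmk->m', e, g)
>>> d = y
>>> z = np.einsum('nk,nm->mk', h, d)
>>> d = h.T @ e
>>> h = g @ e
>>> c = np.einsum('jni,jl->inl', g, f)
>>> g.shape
(3, 19, 3)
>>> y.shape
(3, 3)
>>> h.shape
(3, 19, 3)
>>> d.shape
(17, 3)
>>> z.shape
(3, 17)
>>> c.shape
(3, 19, 17)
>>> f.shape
(3, 17)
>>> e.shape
(3, 3)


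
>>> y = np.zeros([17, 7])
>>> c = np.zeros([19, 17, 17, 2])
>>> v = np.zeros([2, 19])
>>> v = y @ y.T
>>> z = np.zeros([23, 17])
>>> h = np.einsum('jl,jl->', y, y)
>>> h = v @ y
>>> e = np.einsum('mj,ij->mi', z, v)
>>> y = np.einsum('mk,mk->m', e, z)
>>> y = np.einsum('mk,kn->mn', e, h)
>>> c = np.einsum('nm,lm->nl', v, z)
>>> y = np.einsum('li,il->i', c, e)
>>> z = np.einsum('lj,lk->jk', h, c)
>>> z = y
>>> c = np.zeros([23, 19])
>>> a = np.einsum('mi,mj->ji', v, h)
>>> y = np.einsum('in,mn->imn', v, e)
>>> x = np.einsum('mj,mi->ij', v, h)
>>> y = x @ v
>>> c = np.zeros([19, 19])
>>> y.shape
(7, 17)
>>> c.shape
(19, 19)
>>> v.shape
(17, 17)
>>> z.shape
(23,)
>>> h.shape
(17, 7)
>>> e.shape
(23, 17)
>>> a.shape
(7, 17)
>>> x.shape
(7, 17)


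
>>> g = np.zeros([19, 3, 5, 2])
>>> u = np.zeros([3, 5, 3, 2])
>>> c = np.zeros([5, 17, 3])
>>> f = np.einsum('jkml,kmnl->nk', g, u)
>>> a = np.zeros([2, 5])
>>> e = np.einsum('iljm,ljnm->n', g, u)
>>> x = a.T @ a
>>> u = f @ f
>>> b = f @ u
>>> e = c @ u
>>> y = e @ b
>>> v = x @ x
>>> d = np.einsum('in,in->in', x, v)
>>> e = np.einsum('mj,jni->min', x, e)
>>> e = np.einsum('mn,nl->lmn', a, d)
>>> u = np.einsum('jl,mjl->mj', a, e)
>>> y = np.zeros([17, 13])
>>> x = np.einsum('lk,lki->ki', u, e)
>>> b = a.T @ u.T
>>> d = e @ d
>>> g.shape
(19, 3, 5, 2)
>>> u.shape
(5, 2)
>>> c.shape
(5, 17, 3)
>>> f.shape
(3, 3)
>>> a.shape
(2, 5)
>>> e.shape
(5, 2, 5)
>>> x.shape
(2, 5)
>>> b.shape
(5, 5)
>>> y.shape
(17, 13)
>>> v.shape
(5, 5)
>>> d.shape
(5, 2, 5)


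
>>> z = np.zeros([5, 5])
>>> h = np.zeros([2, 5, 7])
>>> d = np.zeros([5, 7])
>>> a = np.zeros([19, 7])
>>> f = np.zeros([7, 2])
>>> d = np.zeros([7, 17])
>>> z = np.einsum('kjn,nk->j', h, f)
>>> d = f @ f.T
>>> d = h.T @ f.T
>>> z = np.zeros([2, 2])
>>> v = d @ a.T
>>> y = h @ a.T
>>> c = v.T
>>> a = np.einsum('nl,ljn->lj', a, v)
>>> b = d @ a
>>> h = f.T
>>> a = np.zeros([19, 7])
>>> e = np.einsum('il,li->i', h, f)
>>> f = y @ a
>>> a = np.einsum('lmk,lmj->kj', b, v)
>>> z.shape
(2, 2)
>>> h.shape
(2, 7)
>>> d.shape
(7, 5, 7)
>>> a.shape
(5, 19)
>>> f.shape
(2, 5, 7)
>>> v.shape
(7, 5, 19)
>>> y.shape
(2, 5, 19)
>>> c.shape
(19, 5, 7)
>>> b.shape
(7, 5, 5)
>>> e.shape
(2,)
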